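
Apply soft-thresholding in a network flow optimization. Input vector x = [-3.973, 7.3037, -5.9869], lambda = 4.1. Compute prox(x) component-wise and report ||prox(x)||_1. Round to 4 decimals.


Soft-thresholding with lambda = 4.1:
prox(-3.973) = sign(-3.973)*max(|-3.973| - 4.1, 0) = 0.0
prox(7.3037) = sign(7.3037)*max(|7.3037| - 4.1, 0) = 3.2037
prox(-5.9869) = sign(-5.9869)*max(|-5.9869| - 4.1, 0) = -1.8869
prox(x) = [0.0, 3.2037, -1.8869]
||prox(x)||_1 = 0.0 + 3.2037 + 1.8869 = 5.0906


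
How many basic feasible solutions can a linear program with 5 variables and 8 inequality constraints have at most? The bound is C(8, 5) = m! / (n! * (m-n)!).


Each vertex corresponds to some choice of n active constraints out of m, so the number of vertices is at most C(m, n) = m! / (n!(m-n)!).
m = 8, n = 5
Numerator: 8 * 7 * 6 * 5 * 4
Denominator: 5! = 120
C(8, 5) = 56


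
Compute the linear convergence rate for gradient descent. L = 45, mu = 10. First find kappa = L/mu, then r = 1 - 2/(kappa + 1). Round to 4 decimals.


Step 1: Compute the condition number.
kappa = L/mu = 45/10 = 4.5
Step 2: Compute the convergence rate.
r = 1 - 2/(kappa + 1) = 1 - 2*mu/(L + mu) = (L - mu)/(L + mu) = 35/55 = 0.6364


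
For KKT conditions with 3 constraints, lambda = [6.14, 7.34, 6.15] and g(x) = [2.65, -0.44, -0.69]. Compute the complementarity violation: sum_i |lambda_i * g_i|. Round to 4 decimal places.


KKT complementary slackness check:
lambda_1 * g_1 = 6.14 * 2.65 = 16.271
lambda_2 * g_2 = 7.34 * -0.44 = -3.2296
lambda_3 * g_3 = 6.15 * -0.69 = -4.2435
Total violation = 16.271 + 3.2296 + 4.2435 = 23.7441


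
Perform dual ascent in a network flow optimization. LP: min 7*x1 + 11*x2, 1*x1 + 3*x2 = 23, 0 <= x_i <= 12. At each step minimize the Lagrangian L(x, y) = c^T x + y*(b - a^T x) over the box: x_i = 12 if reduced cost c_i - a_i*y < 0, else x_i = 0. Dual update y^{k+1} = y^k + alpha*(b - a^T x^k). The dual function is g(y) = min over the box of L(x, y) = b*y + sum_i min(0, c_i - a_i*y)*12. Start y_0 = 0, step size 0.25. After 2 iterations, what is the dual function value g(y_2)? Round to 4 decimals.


Dual ascent for LP: min 7*x1 + 11*x2, 1*x1 + 3*x2 = 23, 0 <= x_i <= 12
Step 1: y^k = 0.0, reduced costs: (7.0, 11.0)
  x^k = (0.0, 0.0), subgradient = b - a^T x = 23.0
  y^{k+1} = 0.0 + 0.25*23.0 = 5.75
Step 2: y^k = 5.75, reduced costs: (1.25, -6.25)
  x^k = (0.0, 12.0), subgradient = b - a^T x = -13.0
  y^{k+1} = 5.75 + 0.25*-13.0 = 2.5
Dual objective at y_2 = 2.5: reduced costs (4.5, 3.5), box minimizer x = (0.0, 0.0)
g(y_2) = b*y + (c1 - a1*y)*x1 + (c2 - a2*y)*x2 = 23*2.5 + 4.5*0.0 + 3.5*0.0 = 57.5 + 0.0 + 0.0 = 57.5


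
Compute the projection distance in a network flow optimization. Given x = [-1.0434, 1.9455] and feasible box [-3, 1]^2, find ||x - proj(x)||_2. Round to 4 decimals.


Project each component onto [-3, 1].
clip(-1.0434) = -1.0434, clip(1.9455) = 1.0
Projection = [-1.0434, 1.0]
Squared diffs: [0.0, 0.894]
Distance = sqrt(0.894) = 0.9455


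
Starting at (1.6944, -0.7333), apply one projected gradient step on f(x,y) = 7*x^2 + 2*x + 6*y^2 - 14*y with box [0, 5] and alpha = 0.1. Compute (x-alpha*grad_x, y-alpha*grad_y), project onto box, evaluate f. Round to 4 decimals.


Step 1: Compute gradient at (1.6944, -0.7333).
grad_x = 2*7*1.6944 + 2 = 25.7216
grad_y = 2*6*-0.7333 - 14 = -22.7996
Step 2: Gradient step.
x_raw = 1.6944 - 0.1*25.7216 = -0.8778
y_raw = -0.7333 - 0.1*-22.7996 = 1.5467
Step 3: Project onto [0, 5].
x_proj = clip(-0.8778) = 0.0
y_proj = clip(1.5467) = 1.5467
Step 4: Evaluate f.
f(0.0, 1.5467) = -7.3003


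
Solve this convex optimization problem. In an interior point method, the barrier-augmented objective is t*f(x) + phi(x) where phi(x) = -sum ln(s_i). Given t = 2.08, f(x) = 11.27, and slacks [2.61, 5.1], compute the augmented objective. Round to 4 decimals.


Step 1: Compute log-barrier.
ln values: [0.9594, 1.6292]
phi = -(0.9594 + 1.6292) = -2.5886
Step 2: Compute augmented objective.
t*f(x) = 2.08*11.27 = 23.4416
Total = 23.4416 - 2.5886 = 20.853


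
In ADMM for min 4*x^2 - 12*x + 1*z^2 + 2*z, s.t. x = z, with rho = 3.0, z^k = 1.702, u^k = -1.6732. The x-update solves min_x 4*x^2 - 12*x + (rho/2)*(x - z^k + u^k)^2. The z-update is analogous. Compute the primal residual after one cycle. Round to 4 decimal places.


ADMM iteration with rho = 3.0, z^k = 1.702, u^k = -1.6732
Step 1: x-update.
Minimize 4*x^2 - 12*x + (3.0/2)*(x - 1.702 - 1.6732)^2
FOC: (2*4 + 3.0)*x = 12 + 3.0*(1.702 + 1.6732)
x^{k+1} = 2.0114
Step 2: z-update.
Minimize 1*z^2 + 2*z + (3.0/2)*(2.0114 - z - 1.6732)^2
FOC: (2*1 + 3.0)*z = -2 + 3.0*(2.0114 - 1.6732)
z^{k+1} = -0.1971
Step 3: u-update.
u^{k+1} = -1.6732 + 2.0114 + 0.1971 = 0.5353
Step 4: Primal residual = |2.0114 + 0.1971| = 2.2085


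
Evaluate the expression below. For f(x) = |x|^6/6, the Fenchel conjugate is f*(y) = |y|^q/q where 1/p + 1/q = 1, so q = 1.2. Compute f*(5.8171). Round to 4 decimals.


The conjugate exponent q satisfies 1/p + 1/q = 1.
p = 6, so q = 6/(6 - 1) = 1.2
|y|^q = 5.8171^1.2 = 8.2727
f*(5.8171) = 8.2727 / 1.2 = 6.8939


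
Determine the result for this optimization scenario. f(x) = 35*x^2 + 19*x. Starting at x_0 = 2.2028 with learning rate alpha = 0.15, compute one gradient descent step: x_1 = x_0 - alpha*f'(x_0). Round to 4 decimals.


We compute the gradient at x_0 and apply the update.
f'(x) = 70*x + 19
f'(2.2028) = 70*2.2028 + 19 = 173.196
x_1 = 2.2028 - 0.15*173.196 = -23.7766


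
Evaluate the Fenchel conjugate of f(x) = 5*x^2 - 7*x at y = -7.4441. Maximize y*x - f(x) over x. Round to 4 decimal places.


f*(y) = sup_x {y*x - a*x^2 - b*x} = sup_x {(y-b)*x - a*x^2}
FOC: (y - b) - 2a*x = 0 => x* = (y - b)/(2a)
x* = (-7.4441 + 7)/(2*5) = -0.0444
f*(-7.4441) = (y-b)^2/(4a) = (-7.4441 + 7)^2/(4*5)
= 0.1972/20 = 0.0099


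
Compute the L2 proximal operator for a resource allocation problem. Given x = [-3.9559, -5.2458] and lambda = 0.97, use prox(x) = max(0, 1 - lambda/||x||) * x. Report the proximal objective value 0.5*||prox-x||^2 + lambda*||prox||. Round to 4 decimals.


Step 1: Compute ||x||.
||x|| = 6.5702
Step 2: Compute scaling factor.
scale = max(0, 1 - 0.97/6.5702) = 0.8524
Step 3: prox(x) = [-3.3719, -4.4713]
||prox(x)|| = 5.6002
Step 4: Proximal objective.
0.5*||prox-x||^2 = 0.4705
lambda*||prox|| = 5.4322
Total = 5.9026


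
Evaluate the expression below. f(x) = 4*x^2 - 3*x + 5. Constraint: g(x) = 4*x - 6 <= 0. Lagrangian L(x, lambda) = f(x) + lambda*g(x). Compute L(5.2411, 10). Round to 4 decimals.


Step 1: Evaluate f(x).
f(5.2411) = 4*5.2411^2 - 3*5.2411 + 5 = 99.1532
Step 2: Evaluate g(x).
g(5.2411) = 4*5.2411 - 6 = 14.9644
Step 3: Compute Lagrangian.
L = 99.1532 + 10*14.9644 = 248.7972


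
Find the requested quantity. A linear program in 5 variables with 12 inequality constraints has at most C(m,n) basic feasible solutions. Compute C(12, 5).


Each vertex corresponds to some choice of n active constraints out of m, so the number of vertices is at most C(m, n) = m! / (n!(m-n)!).
m = 12, n = 5
Numerator: 12 * 11 * 10 * 9 * 8
Denominator: 5! = 120
C(12, 5) = 792


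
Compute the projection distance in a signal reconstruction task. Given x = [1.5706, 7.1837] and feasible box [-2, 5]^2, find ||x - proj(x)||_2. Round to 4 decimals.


Project each component onto [-2, 5].
clip(1.5706) = 1.5706, clip(7.1837) = 5.0
Projection = [1.5706, 5.0]
Squared diffs: [0.0, 4.7685]
Distance = sqrt(4.7685) = 2.1837


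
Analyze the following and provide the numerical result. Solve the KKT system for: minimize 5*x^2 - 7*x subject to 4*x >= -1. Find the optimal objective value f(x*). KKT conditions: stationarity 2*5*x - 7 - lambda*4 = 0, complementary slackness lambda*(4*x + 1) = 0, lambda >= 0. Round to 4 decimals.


Step 1: Try lambda = 0 (constraint inactive).
Stationarity: 2*5*x - 7 = 0
x* = 7/(2*5) = 0.7
Check constraint: 4*0.7 = 2.8 >= -1 -- satisfied.
Step 2: Compute optimal value.
f(x*) = 5*0.7^2 - 7*0.7 = -2.45


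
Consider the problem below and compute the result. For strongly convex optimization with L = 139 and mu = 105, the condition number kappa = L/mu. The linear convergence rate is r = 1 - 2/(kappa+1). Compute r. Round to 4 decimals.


Step 1: Compute the condition number.
kappa = L/mu = 139/105 = 1.3238
Step 2: Compute the convergence rate.
r = 1 - 2/(kappa + 1) = 1 - 2*mu/(L + mu) = (L - mu)/(L + mu) = 34/244 = 0.1393


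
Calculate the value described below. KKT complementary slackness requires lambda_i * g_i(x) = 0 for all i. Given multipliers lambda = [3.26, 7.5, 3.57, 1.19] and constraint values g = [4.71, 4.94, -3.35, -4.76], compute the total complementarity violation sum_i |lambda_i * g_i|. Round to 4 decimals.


KKT complementary slackness check:
lambda_1 * g_1 = 3.26 * 4.71 = 15.3546
lambda_2 * g_2 = 7.5 * 4.94 = 37.05
lambda_3 * g_3 = 3.57 * -3.35 = -11.9595
lambda_4 * g_4 = 1.19 * -4.76 = -5.6644
Total violation = 15.3546 + 37.05 + 11.9595 + 5.6644 = 70.0285


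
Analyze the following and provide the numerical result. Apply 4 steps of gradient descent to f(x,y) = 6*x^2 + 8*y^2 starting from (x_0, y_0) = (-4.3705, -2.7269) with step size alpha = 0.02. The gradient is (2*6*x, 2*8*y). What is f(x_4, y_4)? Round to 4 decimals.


Gradient descent on f(x,y) = 6*x^2 + 8*y^2.
Starting point: (-4.3705, -2.7269), alpha = 0.02
Step 1: grad_x = 2*6*-4.3705 = -52.446, grad_y = 2*8*-2.7269 = -43.6304
  x_1 = -4.3705 - 0.02*-52.446 = -3.3216
  y_1 = -2.7269 - 0.02*-43.6304 = -1.8543
Step 2: grad_x = 2*6*-3.3216 = -39.859, grad_y = 2*8*-1.8543 = -29.6687
  x_2 = -3.3216 - 0.02*-39.859 = -2.5244
  y_2 = -1.8543 - 0.02*-29.6687 = -1.2609
Step 3: grad_x = 2*6*-2.5244 = -30.2928, grad_y = 2*8*-1.2609 = -20.1747
  x_3 = -2.5244 - 0.02*-30.2928 = -1.9185
  y_3 = -1.2609 - 0.02*-20.1747 = -0.8574
Step 4: grad_x = 2*6*-1.9185 = -23.0225, grad_y = 2*8*-0.8574 = -13.7188
  x_4 = -1.9185 - 0.02*-23.0225 = -1.4581
  y_4 = -0.8574 - 0.02*-13.7188 = -0.583
f(-1.4581, -0.583) = 6*(-1.4581)^2 + 8*(-0.583)^2 = 15.4758


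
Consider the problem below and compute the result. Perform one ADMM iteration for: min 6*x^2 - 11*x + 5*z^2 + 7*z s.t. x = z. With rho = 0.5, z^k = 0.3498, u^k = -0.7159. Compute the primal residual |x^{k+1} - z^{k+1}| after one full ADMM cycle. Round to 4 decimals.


ADMM iteration with rho = 0.5, z^k = 0.3498, u^k = -0.7159
Step 1: x-update.
Minimize 6*x^2 - 11*x + (0.5/2)*(x - 0.3498 - 0.7159)^2
FOC: (2*6 + 0.5)*x = 11 + 0.5*(0.3498 + 0.7159)
x^{k+1} = 0.9226
Step 2: z-update.
Minimize 5*z^2 + 7*z + (0.5/2)*(0.9226 - z - 0.7159)^2
FOC: (2*5 + 0.5)*z = -7 + 0.5*(0.9226 - 0.7159)
z^{k+1} = -0.6568
Step 3: u-update.
u^{k+1} = -0.7159 + 0.9226 + 0.6568 = 0.8636
Step 4: Primal residual = |0.9226 + 0.6568| = 1.5795


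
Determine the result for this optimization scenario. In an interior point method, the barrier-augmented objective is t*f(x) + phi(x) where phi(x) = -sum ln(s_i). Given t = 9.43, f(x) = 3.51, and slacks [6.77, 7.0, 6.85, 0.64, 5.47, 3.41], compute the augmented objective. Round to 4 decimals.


Step 1: Compute log-barrier.
ln values: [1.9125, 1.9459, 1.9242, -0.4463, 1.6993, 1.2267]
phi = -(1.9125 + 1.9459 + 1.9242 - 0.4463 + 1.6993 + 1.2267) = -8.2624
Step 2: Compute augmented objective.
t*f(x) = 9.43*3.51 = 33.0993
Total = 33.0993 - 8.2624 = 24.8369


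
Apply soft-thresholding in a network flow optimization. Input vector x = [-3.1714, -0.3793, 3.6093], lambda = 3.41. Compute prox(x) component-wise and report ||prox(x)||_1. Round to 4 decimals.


Soft-thresholding with lambda = 3.41:
prox(-3.1714) = sign(-3.1714)*max(|-3.1714| - 3.41, 0) = 0.0
prox(-0.3793) = sign(-0.3793)*max(|-0.3793| - 3.41, 0) = 0.0
prox(3.6093) = sign(3.6093)*max(|3.6093| - 3.41, 0) = 0.1993
prox(x) = [0.0, 0.0, 0.1993]
||prox(x)||_1 = 0.0 + 0.0 + 0.1993 = 0.1993


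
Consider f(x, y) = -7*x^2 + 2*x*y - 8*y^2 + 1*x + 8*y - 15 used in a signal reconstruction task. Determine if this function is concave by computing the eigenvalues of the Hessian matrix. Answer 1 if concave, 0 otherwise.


The Hessian of f(x,y) = -7*x^2 + 2*x*y - 8*y^2 + 1*x + 8*y - 15 is:
H = [[-14, 2], [2, -16]]
Trace = -14 - 16 = -30
Determinant = -14*-16 - (2)^2 = 220
Discriminant = (-30)^2 - 4*220 = 20.0
Eigenvalues: lambda_1 = -17.2361, lambda_2 = -12.7639
The function is concave.

1


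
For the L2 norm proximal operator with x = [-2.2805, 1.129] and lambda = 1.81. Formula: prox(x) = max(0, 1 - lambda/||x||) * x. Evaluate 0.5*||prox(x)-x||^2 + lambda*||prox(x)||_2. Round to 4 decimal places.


Step 1: Compute ||x||.
||x|| = 2.5447
Step 2: Compute scaling factor.
scale = max(0, 1 - 1.81/2.5447) = 0.2887
Step 3: prox(x) = [-0.6584, 0.326]
||prox(x)|| = 0.7347
Step 4: Proximal objective.
0.5*||prox-x||^2 = 1.6381
lambda*||prox|| = 1.3298
Total = 2.9678


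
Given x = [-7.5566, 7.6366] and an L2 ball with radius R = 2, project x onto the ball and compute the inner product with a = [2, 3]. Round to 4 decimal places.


Step 1: Compute ||x|| (intermediates to 6 decimals).
||x|| = sqrt((-7.5566)^2 + 7.6366^2) = 10.743364
Step 2: Project.
Since ||x|| > R, scale = R/||x|| = 2/10.743364 = 0.186161, proj(x) = scale * x
proj(x) = [-1.406744, 1.421637]
Step 3: Dot product.
a^T * proj(x) = 2*(-1.406744) + 3*1.421637 = 1.4514


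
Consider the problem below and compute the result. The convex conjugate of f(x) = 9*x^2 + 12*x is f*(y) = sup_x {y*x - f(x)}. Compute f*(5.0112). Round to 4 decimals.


f*(y) = sup_x {y*x - a*x^2 - b*x} = sup_x {(y-b)*x - a*x^2}
FOC: (y - b) - 2a*x = 0 => x* = (y - b)/(2a)
x* = (5.0112 - 12)/(2*9) = -0.3883
f*(5.0112) = (y-b)^2/(4a) = (5.0112 - 12)^2/(4*9)
= 48.8433/36 = 1.3568


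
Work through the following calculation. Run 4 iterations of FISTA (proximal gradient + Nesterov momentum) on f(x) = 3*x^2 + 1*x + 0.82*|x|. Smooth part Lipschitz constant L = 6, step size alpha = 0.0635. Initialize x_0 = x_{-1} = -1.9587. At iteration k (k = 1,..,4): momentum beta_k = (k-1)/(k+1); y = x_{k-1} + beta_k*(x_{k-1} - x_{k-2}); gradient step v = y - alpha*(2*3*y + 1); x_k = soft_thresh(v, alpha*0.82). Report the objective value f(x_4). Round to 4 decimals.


FISTA on f(x) = 3*x^2 + 1*x + 0.82*|x|
L = 6, alpha = 0.0635
Iteration 1: beta = 0.0, y = -1.9587 + 0.0*(-1.9587 + 1.9587) = -1.9587
  grad(y) = -10.7522, v = y - alpha*grad = -1.2759
  prox(v) = soft_thresh(-1.2759, 0.0521) = -1.2239
Iteration 2: beta = 0.3333, y = -1.2239 + 0.3333*(-1.2239 + 1.9587) = -0.9789
  grad(y) = -4.8735, v = y - alpha*grad = -0.6695
  prox(v) = soft_thresh(-0.6695, 0.0521) = -0.6174
Iteration 3: beta = 0.5, y = -0.6174 + 0.5*(-0.6174 + 1.2239) = -0.3141
  grad(y) = -0.8848, v = y - alpha*grad = -0.258
  prox(v) = soft_thresh(-0.258, 0.0521) = -0.2059
Iteration 4: beta = 0.6, y = -0.2059 + 0.6*(-0.2059 + 0.6174) = 0.041
  grad(y) = 1.2461, v = y - alpha*grad = -0.0381
  prox(v) = soft_thresh(-0.0381, 0.0521) = 0.0
f(x_4) = 3*0.0^2 + 1*0.0 + 0.82*|0.0| = 0.0


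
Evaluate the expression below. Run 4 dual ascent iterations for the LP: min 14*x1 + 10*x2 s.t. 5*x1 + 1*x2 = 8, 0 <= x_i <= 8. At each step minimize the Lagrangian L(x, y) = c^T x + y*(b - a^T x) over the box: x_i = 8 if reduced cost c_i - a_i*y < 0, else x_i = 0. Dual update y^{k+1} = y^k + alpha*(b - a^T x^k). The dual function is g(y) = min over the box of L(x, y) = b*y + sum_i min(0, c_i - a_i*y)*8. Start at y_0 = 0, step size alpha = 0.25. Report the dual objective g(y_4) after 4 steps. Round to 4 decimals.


Dual ascent for LP: min 14*x1 + 10*x2, 5*x1 + 1*x2 = 8, 0 <= x_i <= 8
Step 1: y^k = 0.0, reduced costs: (14.0, 10.0)
  x^k = (0.0, 0.0), subgradient = b - a^T x = 8.0
  y^{k+1} = 0.0 + 0.25*8.0 = 2.0
Step 2: y^k = 2.0, reduced costs: (4.0, 8.0)
  x^k = (0.0, 0.0), subgradient = b - a^T x = 8.0
  y^{k+1} = 2.0 + 0.25*8.0 = 4.0
Step 3: y^k = 4.0, reduced costs: (-6.0, 6.0)
  x^k = (8.0, 0.0), subgradient = b - a^T x = -32.0
  y^{k+1} = 4.0 + 0.25*-32.0 = -4.0
Step 4: y^k = -4.0, reduced costs: (34.0, 14.0)
  x^k = (0.0, 0.0), subgradient = b - a^T x = 8.0
  y^{k+1} = -4.0 + 0.25*8.0 = -2.0
Dual objective at y_4 = -2.0: reduced costs (24.0, 12.0), box minimizer x = (0.0, 0.0)
g(y_4) = b*y + (c1 - a1*y)*x1 + (c2 - a2*y)*x2 = 8*(-2.0) + 24.0*0.0 + 12.0*0.0 = -16.0 + 0.0 + 0.0 = -16.0


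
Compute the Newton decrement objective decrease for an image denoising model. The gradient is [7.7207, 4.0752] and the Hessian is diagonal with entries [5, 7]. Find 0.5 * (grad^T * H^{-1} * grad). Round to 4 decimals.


Step 1: H is diagonal, so H^(-1) * g = [1.5441, 0.5822].
Step 2: g^T H^(-1) g = sum_i g_i^2 / H_ii
  = (7.7207)^2/5 + (4.0752)^2/7
  = 11.9218 + 2.3725 = 14.2943
Step 3: Objective decrease = 0.5 * g^T H^(-1) g = 7.1472


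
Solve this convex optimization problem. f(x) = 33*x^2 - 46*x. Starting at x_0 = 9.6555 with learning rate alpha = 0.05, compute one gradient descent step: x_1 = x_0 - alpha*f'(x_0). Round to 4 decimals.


We compute the gradient at x_0 and apply the update.
f'(x) = 66*x - 46
f'(9.6555) = 66*9.6555 - 46 = 591.263
x_1 = 9.6555 - 0.05*591.263 = -19.9077


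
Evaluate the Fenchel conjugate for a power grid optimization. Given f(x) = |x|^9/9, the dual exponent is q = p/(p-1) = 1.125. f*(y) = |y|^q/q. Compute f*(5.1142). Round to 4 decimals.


The conjugate exponent q satisfies 1/p + 1/q = 1.
p = 9, so q = 9/(9 - 1) = 1.125
|y|^q = 5.1142^1.125 = 6.2716
f*(5.1142) = 6.2716 / 1.125 = 5.5747


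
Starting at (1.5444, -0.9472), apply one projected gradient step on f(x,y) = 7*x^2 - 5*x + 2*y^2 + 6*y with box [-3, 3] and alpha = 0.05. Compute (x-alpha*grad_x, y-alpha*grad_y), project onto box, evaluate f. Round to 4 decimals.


Step 1: Compute gradient at (1.5444, -0.9472).
grad_x = 2*7*1.5444 - 5 = 16.6216
grad_y = 2*2*-0.9472 + 6 = 2.2112
Step 2: Gradient step.
x_raw = 1.5444 - 0.05*16.6216 = 0.7133
y_raw = -0.9472 - 0.05*2.2112 = -1.0578
Step 3: Project onto [-3, 3].
x_proj = clip(0.7133) = 0.7133
y_proj = clip(-1.0578) = -1.0578
Step 4: Evaluate f.
f(0.7133, -1.0578) = -4.1137


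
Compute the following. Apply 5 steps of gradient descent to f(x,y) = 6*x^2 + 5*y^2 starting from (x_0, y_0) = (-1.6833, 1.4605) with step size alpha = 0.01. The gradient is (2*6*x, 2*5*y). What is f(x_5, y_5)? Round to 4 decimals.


Gradient descent on f(x,y) = 6*x^2 + 5*y^2.
Starting point: (-1.6833, 1.4605), alpha = 0.01
Step 1: grad_x = 2*6*-1.6833 = -20.1996, grad_y = 2*5*1.4605 = 14.605
  x_1 = -1.6833 - 0.01*-20.1996 = -1.4813
  y_1 = 1.4605 - 0.01*14.605 = 1.3145
Step 2: grad_x = 2*6*-1.4813 = -17.7756, grad_y = 2*5*1.3145 = 13.1445
  x_2 = -1.4813 - 0.01*-17.7756 = -1.3035
  y_2 = 1.3145 - 0.01*13.1445 = 1.183
Step 3: grad_x = 2*6*-1.3035 = -15.6426, grad_y = 2*5*1.183 = 11.8301
  x_3 = -1.3035 - 0.01*-15.6426 = -1.1471
  y_3 = 1.183 - 0.01*11.8301 = 1.0647
Step 4: grad_x = 2*6*-1.1471 = -13.7655, grad_y = 2*5*1.0647 = 10.647
  x_4 = -1.1471 - 0.01*-13.7655 = -1.0095
  y_4 = 1.0647 - 0.01*10.647 = 0.9582
Step 5: grad_x = 2*6*-1.0095 = -12.1136, grad_y = 2*5*0.9582 = 9.5823
  x_5 = -1.0095 - 0.01*-12.1136 = -0.8883
  y_5 = 0.9582 - 0.01*9.5823 = 0.8624
f(-0.8883, 0.8624) = 6*(-0.8883)^2 + 5*0.8624^2 = 8.4536


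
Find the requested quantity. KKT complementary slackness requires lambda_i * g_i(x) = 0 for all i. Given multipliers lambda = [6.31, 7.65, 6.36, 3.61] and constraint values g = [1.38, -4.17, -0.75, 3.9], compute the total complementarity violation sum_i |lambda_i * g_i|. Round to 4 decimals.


KKT complementary slackness check:
lambda_1 * g_1 = 6.31 * 1.38 = 8.7078
lambda_2 * g_2 = 7.65 * -4.17 = -31.9005
lambda_3 * g_3 = 6.36 * -0.75 = -4.77
lambda_4 * g_4 = 3.61 * 3.9 = 14.079
Total violation = 8.7078 + 31.9005 + 4.77 + 14.079 = 59.4573


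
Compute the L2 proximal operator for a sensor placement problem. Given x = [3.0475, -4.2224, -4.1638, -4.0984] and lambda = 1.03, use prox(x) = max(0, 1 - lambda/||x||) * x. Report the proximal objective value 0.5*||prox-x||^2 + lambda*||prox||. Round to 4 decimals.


Step 1: Compute ||x||.
||x|| = 7.8262
Step 2: Compute scaling factor.
scale = max(0, 1 - 1.03/7.8262) = 0.8684
Step 3: prox(x) = [2.6464, -3.6667, -3.6158, -3.559]
||prox(x)|| = 6.7962
Step 4: Proximal objective.
0.5*||prox-x||^2 = 0.5305
lambda*||prox|| = 7.0001
Total = 7.5306


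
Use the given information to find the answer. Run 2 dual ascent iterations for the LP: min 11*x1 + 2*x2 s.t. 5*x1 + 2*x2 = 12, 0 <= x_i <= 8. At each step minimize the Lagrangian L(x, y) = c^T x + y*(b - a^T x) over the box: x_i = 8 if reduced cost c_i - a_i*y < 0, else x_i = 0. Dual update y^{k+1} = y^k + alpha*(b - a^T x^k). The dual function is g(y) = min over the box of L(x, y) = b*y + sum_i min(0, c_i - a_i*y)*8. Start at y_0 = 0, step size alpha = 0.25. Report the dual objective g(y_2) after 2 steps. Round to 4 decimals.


Dual ascent for LP: min 11*x1 + 2*x2, 5*x1 + 2*x2 = 12, 0 <= x_i <= 8
Step 1: y^k = 0.0, reduced costs: (11.0, 2.0)
  x^k = (0.0, 0.0), subgradient = b - a^T x = 12.0
  y^{k+1} = 0.0 + 0.25*12.0 = 3.0
Step 2: y^k = 3.0, reduced costs: (-4.0, -4.0)
  x^k = (8.0, 8.0), subgradient = b - a^T x = -44.0
  y^{k+1} = 3.0 + 0.25*-44.0 = -8.0
Dual objective at y_2 = -8.0: reduced costs (51.0, 18.0), box minimizer x = (0.0, 0.0)
g(y_2) = b*y + (c1 - a1*y)*x1 + (c2 - a2*y)*x2 = 12*(-8.0) + 51.0*0.0 + 18.0*0.0 = -96.0 + 0.0 + 0.0 = -96.0


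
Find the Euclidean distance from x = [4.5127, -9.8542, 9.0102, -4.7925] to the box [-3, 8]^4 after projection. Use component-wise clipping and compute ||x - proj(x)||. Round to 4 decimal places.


Project each component onto [-3, 8].
clip(4.5127) = 4.5127, clip(-9.8542) = -3.0, clip(9.0102) = 8.0, clip(-4.7925) = -3.0
Projection = [4.5127, -3.0, 8.0, -3.0]
Squared diffs: [0.0, 46.9801, 1.0205, 3.2131]
Distance = sqrt(51.2137) = 7.1564


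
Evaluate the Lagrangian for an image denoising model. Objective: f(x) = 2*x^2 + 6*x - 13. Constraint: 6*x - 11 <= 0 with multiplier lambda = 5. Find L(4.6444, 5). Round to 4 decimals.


Step 1: Evaluate f(x).
f(4.6444) = 2*4.6444^2 + 6*4.6444 - 13 = 58.0073
Step 2: Evaluate g(x).
g(4.6444) = 6*4.6444 - 11 = 16.8664
Step 3: Compute Lagrangian.
L = 58.0073 + 5*16.8664 = 142.3393


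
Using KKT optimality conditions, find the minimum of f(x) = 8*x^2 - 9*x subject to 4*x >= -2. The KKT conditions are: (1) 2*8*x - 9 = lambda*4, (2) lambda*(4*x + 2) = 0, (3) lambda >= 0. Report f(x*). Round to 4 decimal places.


Step 1: Try lambda = 0 (constraint inactive).
Stationarity: 2*8*x - 9 = 0
x* = 9/(2*8) = 0.5625
Check constraint: 4*0.5625 = 2.25 >= -2 -- satisfied.
Step 2: Compute optimal value.
f(x*) = 8*0.5625^2 - 9*0.5625 = -2.5313


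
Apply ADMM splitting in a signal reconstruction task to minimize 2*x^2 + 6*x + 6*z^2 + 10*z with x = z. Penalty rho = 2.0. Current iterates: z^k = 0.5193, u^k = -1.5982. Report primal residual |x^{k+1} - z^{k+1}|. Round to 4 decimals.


ADMM iteration with rho = 2.0, z^k = 0.5193, u^k = -1.5982
Step 1: x-update.
Minimize 2*x^2 + 6*x + (2.0/2)*(x - 0.5193 - 1.5982)^2
FOC: (2*2 + 2.0)*x = -6 + 2.0*(0.5193 + 1.5982)
x^{k+1} = -0.2942
Step 2: z-update.
Minimize 6*z^2 + 10*z + (2.0/2)*(-0.2942 - z - 1.5982)^2
FOC: (2*6 + 2.0)*z = -10 + 2.0*(-0.2942 - 1.5982)
z^{k+1} = -0.9846
Step 3: u-update.
u^{k+1} = -1.5982 - 0.2942 + 0.9846 = -0.9077
Step 4: Primal residual = |-0.2942 + 0.9846| = 0.6905


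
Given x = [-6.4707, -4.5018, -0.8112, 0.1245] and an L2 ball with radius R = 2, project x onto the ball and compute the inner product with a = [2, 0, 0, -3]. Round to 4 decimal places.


Step 1: Compute ||x|| (intermediates to 6 decimals).
||x|| = sqrt((-6.4707)^2 + (-4.5018)^2 + (-0.8112)^2 + 0.1245^2) = 7.925258
Step 2: Project.
Since ||x|| > R, scale = R/||x|| = 2/7.925258 = 0.252358, proj(x) = scale * x
proj(x) = [-1.632933, -1.136065, -0.204713, 0.031419]
Step 3: Dot product.
a^T * proj(x) = 2*(-1.632933) + 0*(-1.136065) + 0*(-0.204713) - 3*0.031419 = -3.3601


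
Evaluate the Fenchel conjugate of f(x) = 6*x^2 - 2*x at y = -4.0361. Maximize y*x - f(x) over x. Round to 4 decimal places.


f*(y) = sup_x {y*x - a*x^2 - b*x} = sup_x {(y-b)*x - a*x^2}
FOC: (y - b) - 2a*x = 0 => x* = (y - b)/(2a)
x* = (-4.0361 + 2)/(2*6) = -0.1697
f*(-4.0361) = (y-b)^2/(4a) = (-4.0361 + 2)^2/(4*6)
= 4.1457/24 = 0.1727


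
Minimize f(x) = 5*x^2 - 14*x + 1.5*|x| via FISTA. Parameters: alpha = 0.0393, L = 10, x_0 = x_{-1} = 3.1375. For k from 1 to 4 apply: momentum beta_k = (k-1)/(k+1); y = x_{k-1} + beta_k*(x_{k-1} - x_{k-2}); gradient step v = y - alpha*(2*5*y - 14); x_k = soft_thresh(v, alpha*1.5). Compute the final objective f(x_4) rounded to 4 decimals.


FISTA on f(x) = 5*x^2 - 14*x + 1.5*|x|
L = 10, alpha = 0.0393
Iteration 1: beta = 0.0, y = 3.1375 + 0.0*(3.1375 - 3.1375) = 3.1375
  grad(y) = 17.375, v = y - alpha*grad = 2.4547
  prox(v) = soft_thresh(2.4547, 0.059) = 2.3957
Iteration 2: beta = 0.3333, y = 2.3957 + 0.3333*(2.3957 - 3.1375) = 2.1485
  grad(y) = 7.4845, v = y - alpha*grad = 1.8543
  prox(v) = soft_thresh(1.8543, 0.059) = 1.7954
Iteration 3: beta = 0.5, y = 1.7954 + 0.5*(1.7954 - 2.3957) = 1.4952
  grad(y) = 0.9518, v = y - alpha*grad = 1.4578
  prox(v) = soft_thresh(1.4578, 0.059) = 1.3988
Iteration 4: beta = 0.6, y = 1.3988 + 0.6*(1.3988 - 1.7954) = 1.1609
  grad(y) = -2.3909, v = y - alpha*grad = 1.2549
  prox(v) = soft_thresh(1.2549, 0.059) = 1.1959
f(x_4) = 5*1.1959^2 - 14*1.1959 + 1.5*|1.1959| = -7.7979


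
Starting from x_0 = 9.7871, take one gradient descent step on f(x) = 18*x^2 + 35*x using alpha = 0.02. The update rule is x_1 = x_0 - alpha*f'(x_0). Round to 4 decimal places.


We compute the gradient at x_0 and apply the update.
f'(x) = 36*x + 35
f'(9.7871) = 36*9.7871 + 35 = 387.3356
x_1 = 9.7871 - 0.02*387.3356 = 2.0404


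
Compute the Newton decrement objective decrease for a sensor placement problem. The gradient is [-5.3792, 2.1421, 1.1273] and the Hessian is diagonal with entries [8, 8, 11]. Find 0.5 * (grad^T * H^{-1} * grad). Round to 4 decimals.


Step 1: H is diagonal, so H^(-1) * g = [-0.6724, 0.2678, 0.1025].
Step 2: g^T H^(-1) g = sum_i g_i^2 / H_ii
  = (-5.3792)^2/8 + (2.1421)^2/8 + (1.1273)^2/11
  = 3.617 + 0.5736 + 0.1155 = 4.3061
Step 3: Objective decrease = 0.5 * g^T H^(-1) g = 2.153


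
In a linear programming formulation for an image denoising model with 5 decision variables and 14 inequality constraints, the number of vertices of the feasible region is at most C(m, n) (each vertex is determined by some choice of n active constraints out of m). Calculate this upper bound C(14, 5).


Each vertex corresponds to some choice of n active constraints out of m, so the number of vertices is at most C(m, n) = m! / (n!(m-n)!).
m = 14, n = 5
Numerator: 14 * 13 * 12 * 11 * 10
Denominator: 5! = 120
C(14, 5) = 2002


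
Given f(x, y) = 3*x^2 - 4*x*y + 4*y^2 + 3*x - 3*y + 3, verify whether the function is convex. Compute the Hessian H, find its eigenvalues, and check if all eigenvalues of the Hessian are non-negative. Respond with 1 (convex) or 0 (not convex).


The Hessian of f(x,y) = 3*x^2 - 4*x*y + 4*y^2 + 3*x - 3*y + 3 is:
H = [[6, -4], [-4, 8]]
Trace = 6 + 8 = 14
Determinant = 6*8 - (-4)^2 = 32
Discriminant = (14)^2 - 4*32 = 68.0
Eigenvalues: lambda_1 = 2.8769, lambda_2 = 11.1231
The function is convex.

1


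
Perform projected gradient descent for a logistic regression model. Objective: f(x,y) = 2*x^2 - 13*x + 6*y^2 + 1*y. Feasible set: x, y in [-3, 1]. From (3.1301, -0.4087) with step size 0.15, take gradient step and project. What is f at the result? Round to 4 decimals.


Step 1: Compute gradient at (3.1301, -0.4087).
grad_x = 2*2*3.1301 - 13 = -0.4796
grad_y = 2*6*-0.4087 + 1 = -3.9044
Step 2: Gradient step.
x_raw = 3.1301 - 0.15*-0.4796 = 3.202
y_raw = -0.4087 - 0.15*-3.9044 = 0.177
Step 3: Project onto [-3, 1].
x_proj = clip(3.202) = 1.0
y_proj = clip(0.177) = 0.177
Step 4: Evaluate f.
f(1.0, 0.177) = -10.6352


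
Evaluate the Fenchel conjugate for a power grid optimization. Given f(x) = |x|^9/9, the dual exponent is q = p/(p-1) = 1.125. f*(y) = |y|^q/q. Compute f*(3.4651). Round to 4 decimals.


The conjugate exponent q satisfies 1/p + 1/q = 1.
p = 9, so q = 9/(9 - 1) = 1.125
|y|^q = 3.4651^1.125 = 4.0474
f*(3.4651) = 4.0474 / 1.125 = 3.5977


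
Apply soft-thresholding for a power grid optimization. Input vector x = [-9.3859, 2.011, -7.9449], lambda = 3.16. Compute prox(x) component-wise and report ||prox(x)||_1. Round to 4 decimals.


Soft-thresholding with lambda = 3.16:
prox(-9.3859) = sign(-9.3859)*max(|-9.3859| - 3.16, 0) = -6.2259
prox(2.011) = sign(2.011)*max(|2.011| - 3.16, 0) = 0.0
prox(-7.9449) = sign(-7.9449)*max(|-7.9449| - 3.16, 0) = -4.7849
prox(x) = [-6.2259, 0.0, -4.7849]
||prox(x)||_1 = 6.2259 + 0.0 + 4.7849 = 11.0108


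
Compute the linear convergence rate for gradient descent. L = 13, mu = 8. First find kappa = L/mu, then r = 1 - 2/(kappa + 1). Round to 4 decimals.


Step 1: Compute the condition number.
kappa = L/mu = 13/8 = 1.625
Step 2: Compute the convergence rate.
r = 1 - 2/(kappa + 1) = 1 - 2*mu/(L + mu) = (L - mu)/(L + mu) = 5/21 = 0.2381


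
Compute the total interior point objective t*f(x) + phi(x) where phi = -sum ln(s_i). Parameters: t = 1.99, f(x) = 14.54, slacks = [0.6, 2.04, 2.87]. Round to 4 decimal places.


Step 1: Compute log-barrier.
ln values: [-0.5108, 0.7129, 1.0543]
phi = -(-0.5108 + 0.7129 + 1.0543) = -1.2564
Step 2: Compute augmented objective.
t*f(x) = 1.99*14.54 = 28.9346
Total = 28.9346 - 1.2564 = 27.6782


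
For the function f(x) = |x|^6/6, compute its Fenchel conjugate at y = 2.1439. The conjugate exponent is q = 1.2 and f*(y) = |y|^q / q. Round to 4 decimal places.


The conjugate exponent q satisfies 1/p + 1/q = 1.
p = 6, so q = 6/(6 - 1) = 1.2
|y|^q = 2.1439^1.2 = 2.4972
f*(2.1439) = 2.4972 / 1.2 = 2.081


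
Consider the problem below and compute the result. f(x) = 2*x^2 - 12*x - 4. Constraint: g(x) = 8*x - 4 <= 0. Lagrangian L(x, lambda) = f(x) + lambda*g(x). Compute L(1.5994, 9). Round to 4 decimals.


Step 1: Evaluate f(x).
f(1.5994) = 2*1.5994^2 - 12*1.5994 - 4 = -18.0766
Step 2: Evaluate g(x).
g(1.5994) = 8*1.5994 - 4 = 8.7952
Step 3: Compute Lagrangian.
L = -18.0766 + 9*8.7952 = 61.0802


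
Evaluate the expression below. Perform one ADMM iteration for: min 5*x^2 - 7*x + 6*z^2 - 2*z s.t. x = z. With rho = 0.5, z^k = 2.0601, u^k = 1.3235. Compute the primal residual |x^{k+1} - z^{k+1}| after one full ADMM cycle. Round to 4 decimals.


ADMM iteration with rho = 0.5, z^k = 2.0601, u^k = 1.3235
Step 1: x-update.
Minimize 5*x^2 - 7*x + (0.5/2)*(x - 2.0601 + 1.3235)^2
FOC: (2*5 + 0.5)*x = 7 + 0.5*(2.0601 - 1.3235)
x^{k+1} = 0.7017
Step 2: z-update.
Minimize 6*z^2 - 2*z + (0.5/2)*(0.7017 - z + 1.3235)^2
FOC: (2*6 + 0.5)*z = 2 + 0.5*(0.7017 + 1.3235)
z^{k+1} = 0.241
Step 3: u-update.
u^{k+1} = 1.3235 + 0.7017 - 0.241 = 1.7842
Step 4: Primal residual = |0.7017 - 0.241| = 0.4607


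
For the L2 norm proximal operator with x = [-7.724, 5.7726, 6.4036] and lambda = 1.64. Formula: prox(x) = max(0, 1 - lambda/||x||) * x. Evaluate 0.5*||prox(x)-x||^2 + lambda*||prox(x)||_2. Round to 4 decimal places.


Step 1: Compute ||x||.
||x|| = 11.5754
Step 2: Compute scaling factor.
scale = max(0, 1 - 1.64/11.5754) = 0.8583
Step 3: prox(x) = [-6.6297, 4.9547, 5.4963]
||prox(x)|| = 9.9354
Step 4: Proximal objective.
0.5*||prox-x||^2 = 1.3448
lambda*||prox|| = 16.2941
Total = 17.6388


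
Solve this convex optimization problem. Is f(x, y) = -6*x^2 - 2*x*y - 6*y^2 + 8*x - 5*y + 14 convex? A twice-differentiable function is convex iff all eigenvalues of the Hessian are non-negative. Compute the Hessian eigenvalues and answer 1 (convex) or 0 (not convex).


The Hessian of f(x,y) = -6*x^2 - 2*x*y - 6*y^2 + 8*x - 5*y + 14 is:
H = [[-12, -2], [-2, -12]]
Trace = -12 - 12 = -24
Determinant = -12*-12 - (-2)^2 = 140
Discriminant = (-24)^2 - 4*140 = 16.0
Eigenvalues: lambda_1 = -14.0, lambda_2 = -10.0
The function is not convex.

0


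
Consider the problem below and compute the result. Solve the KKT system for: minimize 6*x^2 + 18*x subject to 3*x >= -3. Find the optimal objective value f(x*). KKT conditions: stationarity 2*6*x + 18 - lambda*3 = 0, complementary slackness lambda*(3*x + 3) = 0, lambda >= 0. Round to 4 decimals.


Step 1: Try lambda = 0 (constraint inactive).
x_unc = -18/(2*6) = -1.5
Check: 3*-1.5 = -4.5 < -3 -- violated!
Step 2: Constraint must be active: 3*x = -3
x* = -3/3 = -1.0
lambda = (2*6*(-1.0) + 18)/3 = 2.0
Step 3: Compute optimal value.
f(x*) = 6*(-1.0)^2 + 18*(-1.0) = -12.0


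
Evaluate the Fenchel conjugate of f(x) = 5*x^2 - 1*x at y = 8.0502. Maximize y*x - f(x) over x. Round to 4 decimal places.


f*(y) = sup_x {y*x - a*x^2 - b*x} = sup_x {(y-b)*x - a*x^2}
FOC: (y - b) - 2a*x = 0 => x* = (y - b)/(2a)
x* = (8.0502 + 1)/(2*5) = 0.905
f*(8.0502) = (y-b)^2/(4a) = (8.0502 + 1)^2/(4*5)
= 81.9061/20 = 4.0953


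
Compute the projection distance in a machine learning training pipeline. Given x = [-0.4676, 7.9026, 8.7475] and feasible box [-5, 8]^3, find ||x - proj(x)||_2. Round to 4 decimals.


Project each component onto [-5, 8].
clip(-0.4676) = -0.4676, clip(7.9026) = 7.9026, clip(8.7475) = 8.0
Projection = [-0.4676, 7.9026, 8.0]
Squared diffs: [0.0, 0.0, 0.5588]
Distance = sqrt(0.5588) = 0.7475


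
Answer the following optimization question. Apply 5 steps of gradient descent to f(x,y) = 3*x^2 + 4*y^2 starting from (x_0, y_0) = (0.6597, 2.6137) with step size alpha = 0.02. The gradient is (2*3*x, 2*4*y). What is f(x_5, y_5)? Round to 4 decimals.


Gradient descent on f(x,y) = 3*x^2 + 4*y^2.
Starting point: (0.6597, 2.6137), alpha = 0.02
Step 1: grad_x = 2*3*0.6597 = 3.9582, grad_y = 2*4*2.6137 = 20.9096
  x_1 = 0.6597 - 0.02*3.9582 = 0.5805
  y_1 = 2.6137 - 0.02*20.9096 = 2.1955
Step 2: grad_x = 2*3*0.5805 = 3.4832, grad_y = 2*4*2.1955 = 17.5641
  x_2 = 0.5805 - 0.02*3.4832 = 0.5109
  y_2 = 2.1955 - 0.02*17.5641 = 1.8442
Step 3: grad_x = 2*3*0.5109 = 3.0652, grad_y = 2*4*1.8442 = 14.7538
  x_3 = 0.5109 - 0.02*3.0652 = 0.4496
  y_3 = 1.8442 - 0.02*14.7538 = 1.5492
Step 4: grad_x = 2*3*0.4496 = 2.6974, grad_y = 2*4*1.5492 = 12.3932
  x_4 = 0.4496 - 0.02*2.6974 = 0.3956
  y_4 = 1.5492 - 0.02*12.3932 = 1.3013
Step 5: grad_x = 2*3*0.3956 = 2.3737, grad_y = 2*4*1.3013 = 10.4103
  x_5 = 0.3956 - 0.02*2.3737 = 0.3481
  y_5 = 1.3013 - 0.02*10.4103 = 1.0931
f(0.3481, 1.0931) = 3*0.3481^2 + 4*1.0931^2 = 5.1429


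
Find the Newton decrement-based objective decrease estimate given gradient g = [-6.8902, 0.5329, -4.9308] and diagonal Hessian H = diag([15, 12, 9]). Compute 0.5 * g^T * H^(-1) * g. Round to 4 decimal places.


Step 1: H is diagonal, so H^(-1) * g = [-0.4593, 0.0444, -0.5479].
Step 2: g^T H^(-1) g = sum_i g_i^2 / H_ii
  = (-6.8902)^2/15 + (0.5329)^2/12 + (-4.9308)^2/9
  = 3.165 + 0.0237 + 2.7014 = 5.8901
Step 3: Objective decrease = 0.5 * g^T H^(-1) g = 2.945


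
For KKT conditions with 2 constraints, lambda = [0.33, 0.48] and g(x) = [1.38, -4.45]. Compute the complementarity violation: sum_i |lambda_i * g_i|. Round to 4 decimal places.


KKT complementary slackness check:
lambda_1 * g_1 = 0.33 * 1.38 = 0.4554
lambda_2 * g_2 = 0.48 * -4.45 = -2.136
Total violation = 0.4554 + 2.136 = 2.5914


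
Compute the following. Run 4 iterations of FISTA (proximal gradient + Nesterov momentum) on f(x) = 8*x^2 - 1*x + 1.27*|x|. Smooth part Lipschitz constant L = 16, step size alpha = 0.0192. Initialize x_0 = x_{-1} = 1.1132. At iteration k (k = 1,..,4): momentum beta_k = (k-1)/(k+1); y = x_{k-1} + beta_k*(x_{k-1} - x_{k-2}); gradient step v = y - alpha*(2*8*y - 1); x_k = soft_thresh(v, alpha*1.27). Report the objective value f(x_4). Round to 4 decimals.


FISTA on f(x) = 8*x^2 - 1*x + 1.27*|x|
L = 16, alpha = 0.0192
Iteration 1: beta = 0.0, y = 1.1132 + 0.0*(1.1132 - 1.1132) = 1.1132
  grad(y) = 16.8112, v = y - alpha*grad = 0.7904
  prox(v) = soft_thresh(0.7904, 0.0244) = 0.766
Iteration 2: beta = 0.3333, y = 0.766 + 0.3333*(0.766 - 1.1132) = 0.6503
  grad(y) = 9.4051, v = y - alpha*grad = 0.4697
  prox(v) = soft_thresh(0.4697, 0.0244) = 0.4454
Iteration 3: beta = 0.5, y = 0.4454 + 0.5*(0.4454 - 0.766) = 0.285
  grad(y) = 3.5603, v = y - alpha*grad = 0.2167
  prox(v) = soft_thresh(0.2167, 0.0244) = 0.1923
Iteration 4: beta = 0.6, y = 0.1923 + 0.6*(0.1923 - 0.4454) = 0.0404
  grad(y) = -0.3532, v = y - alpha*grad = 0.0472
  prox(v) = soft_thresh(0.0472, 0.0244) = 0.0228
f(x_4) = 8*0.0228^2 - 1*0.0228 + 1.27*|0.0228| = 0.0103


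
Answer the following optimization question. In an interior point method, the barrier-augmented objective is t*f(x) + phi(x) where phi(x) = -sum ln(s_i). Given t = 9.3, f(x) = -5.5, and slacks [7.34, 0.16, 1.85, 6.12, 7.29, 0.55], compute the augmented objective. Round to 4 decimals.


Step 1: Compute log-barrier.
ln values: [1.9933, -1.8326, 0.6152, 1.8116, 1.9865, -0.5978]
phi = -(1.9933 - 1.8326 + 0.6152 + 1.8116 + 1.9865 - 0.5978) = -3.9762
Step 2: Compute augmented objective.
t*f(x) = 9.3*-5.5 = -51.15
Total = -51.15 - 3.9762 = -55.1262


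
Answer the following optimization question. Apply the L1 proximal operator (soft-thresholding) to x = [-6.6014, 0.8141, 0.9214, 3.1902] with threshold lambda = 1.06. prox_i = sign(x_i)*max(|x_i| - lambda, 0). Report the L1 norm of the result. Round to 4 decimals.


Soft-thresholding with lambda = 1.06:
prox(-6.6014) = sign(-6.6014)*max(|-6.6014| - 1.06, 0) = -5.5414
prox(0.8141) = sign(0.8141)*max(|0.8141| - 1.06, 0) = 0.0
prox(0.9214) = sign(0.9214)*max(|0.9214| - 1.06, 0) = 0.0
prox(3.1902) = sign(3.1902)*max(|3.1902| - 1.06, 0) = 2.1302
prox(x) = [-5.5414, 0.0, 0.0, 2.1302]
||prox(x)||_1 = 5.5414 + 0.0 + 0.0 + 2.1302 = 7.6716


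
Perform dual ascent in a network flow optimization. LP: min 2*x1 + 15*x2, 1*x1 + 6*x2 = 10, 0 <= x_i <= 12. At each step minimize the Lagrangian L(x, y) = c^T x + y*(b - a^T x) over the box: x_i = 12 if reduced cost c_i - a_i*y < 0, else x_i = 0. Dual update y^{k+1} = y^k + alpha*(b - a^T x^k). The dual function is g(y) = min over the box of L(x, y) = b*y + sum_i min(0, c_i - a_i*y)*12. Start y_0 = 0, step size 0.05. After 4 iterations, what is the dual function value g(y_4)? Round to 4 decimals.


Dual ascent for LP: min 2*x1 + 15*x2, 1*x1 + 6*x2 = 10, 0 <= x_i <= 12
Step 1: y^k = 0.0, reduced costs: (2.0, 15.0)
  x^k = (0.0, 0.0), subgradient = b - a^T x = 10.0
  y^{k+1} = 0.0 + 0.05*10.0 = 0.5
Step 2: y^k = 0.5, reduced costs: (1.5, 12.0)
  x^k = (0.0, 0.0), subgradient = b - a^T x = 10.0
  y^{k+1} = 0.5 + 0.05*10.0 = 1.0
Step 3: y^k = 1.0, reduced costs: (1.0, 9.0)
  x^k = (0.0, 0.0), subgradient = b - a^T x = 10.0
  y^{k+1} = 1.0 + 0.05*10.0 = 1.5
Step 4: y^k = 1.5, reduced costs: (0.5, 6.0)
  x^k = (0.0, 0.0), subgradient = b - a^T x = 10.0
  y^{k+1} = 1.5 + 0.05*10.0 = 2.0
Dual objective at y_4 = 2.0: reduced costs (0.0, 3.0), box minimizer x = (0.0, 0.0)
g(y_4) = b*y + (c1 - a1*y)*x1 + (c2 - a2*y)*x2 = 10*2.0 + 0.0*0.0 + 3.0*0.0 = 20.0 + 0.0 + 0.0 = 20.0


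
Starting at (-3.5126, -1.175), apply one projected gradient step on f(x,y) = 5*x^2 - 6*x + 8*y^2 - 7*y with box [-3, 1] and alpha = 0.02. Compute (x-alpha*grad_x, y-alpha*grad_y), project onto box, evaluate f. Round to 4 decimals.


Step 1: Compute gradient at (-3.5126, -1.175).
grad_x = 2*5*-3.5126 - 6 = -41.126
grad_y = 2*8*-1.175 - 7 = -25.8
Step 2: Gradient step.
x_raw = -3.5126 - 0.02*-41.126 = -2.6901
y_raw = -1.175 - 0.02*-25.8 = -0.659
Step 3: Project onto [-3, 1].
x_proj = clip(-2.6901) = -2.6901
y_proj = clip(-0.659) = -0.659
Step 4: Evaluate f.
f(-2.6901, -0.659) = 60.4104


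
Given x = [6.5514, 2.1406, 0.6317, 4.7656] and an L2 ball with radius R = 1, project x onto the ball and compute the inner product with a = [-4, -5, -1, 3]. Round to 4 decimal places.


Step 1: Compute ||x|| (intermediates to 6 decimals).
||x|| = sqrt(6.5514^2 + 2.1406^2 + 0.6317^2 + 4.7656^2) = 8.403154
Step 2: Project.
Since ||x|| > R, scale = R/||x|| = 1/8.403154 = 0.119003, proj(x) = scale * x
proj(x) = [0.779636, 0.254738, 0.075174, 0.567121]
Step 3: Dot product.
a^T * proj(x) = -4*0.779636 - 5*0.254738 - 1*0.075174 + 3*0.567121 = -2.766


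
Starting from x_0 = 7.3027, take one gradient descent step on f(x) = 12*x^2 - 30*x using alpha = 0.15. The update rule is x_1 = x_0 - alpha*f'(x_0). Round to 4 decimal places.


We compute the gradient at x_0 and apply the update.
f'(x) = 24*x - 30
f'(7.3027) = 24*7.3027 - 30 = 145.2648
x_1 = 7.3027 - 0.15*145.2648 = -14.487
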